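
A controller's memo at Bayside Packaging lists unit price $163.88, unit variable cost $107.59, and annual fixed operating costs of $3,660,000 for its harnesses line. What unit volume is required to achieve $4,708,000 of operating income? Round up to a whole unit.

Contribution margin per unit = $163.88 − $107.59 = $56.29.
Need Q such that Q × $56.29 − $3,660,000 = $4,708,000, i.e. Q = $8,368,000 / $56.29 = 148,658.73 → 148,659.

148,659 harnesses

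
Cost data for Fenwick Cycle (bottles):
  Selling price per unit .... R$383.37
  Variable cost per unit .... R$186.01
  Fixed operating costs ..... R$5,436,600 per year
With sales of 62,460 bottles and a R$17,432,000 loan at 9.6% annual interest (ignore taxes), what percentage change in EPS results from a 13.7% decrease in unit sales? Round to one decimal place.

-32.4%

Contribution at this volume is 62,460 × R$197.36 = R$12,327,105.60.
Operating income = contribution − fixed costs = R$12,327,105.60 − R$5,436,600 = R$6,890,505.60.
Interest = R$1,673,472.00, so EBIT − I = R$5,217,033.60.
Degree of combined leverage = contribution ÷ (EBIT − I) = R$12,327,105.60 ÷ R$5,217,033.60 = 2.3629.
EPS therefore changes by 2.3629 × (-13.7%) = -32.4%.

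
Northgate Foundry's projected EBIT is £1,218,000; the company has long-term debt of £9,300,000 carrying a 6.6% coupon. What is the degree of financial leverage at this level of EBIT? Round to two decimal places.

2.02

Annual interest charges come to £613,800.00.
DFL = EBIT ÷ (EBIT − I) = £1,218,000 ÷ (£1,218,000 − £613,800.00) = £1,218,000 ÷ £604,200.00 = 2.0159.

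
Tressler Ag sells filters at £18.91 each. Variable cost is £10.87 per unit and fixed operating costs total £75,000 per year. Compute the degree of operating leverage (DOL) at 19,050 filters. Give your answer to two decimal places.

1.96

Contribution at this volume is 19,050 × £8.04 = £153,162.00.
EBIT = £153,162.00 − £75,000 = £78,162.00.
DOL = contribution ÷ EBIT = £153,162.00 ÷ £78,162.00 = 1.9595.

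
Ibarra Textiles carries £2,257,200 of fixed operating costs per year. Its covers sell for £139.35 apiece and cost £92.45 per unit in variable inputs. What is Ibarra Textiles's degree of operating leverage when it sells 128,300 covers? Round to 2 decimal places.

Contribution at this volume is 128,300 × £46.90 = £6,017,270.00.
Operating income = contribution − fixed costs = £6,017,270.00 − £2,257,200 = £3,760,070.00.
DOL = contribution ÷ EBIT = £6,017,270.00 ÷ £3,760,070.00 = 1.6003.

1.60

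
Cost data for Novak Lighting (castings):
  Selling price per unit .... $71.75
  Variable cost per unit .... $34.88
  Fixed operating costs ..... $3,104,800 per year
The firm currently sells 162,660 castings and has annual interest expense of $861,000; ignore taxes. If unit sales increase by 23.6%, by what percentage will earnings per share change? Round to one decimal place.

+69.7%

At 162,660 units, contribution = 162,660 × $36.87 = $5,997,274.20.
Operating income = contribution − fixed costs = $5,997,274.20 − $3,104,800 = $2,892,474.20.
Interest = $861,000.00, so EBIT − I = $2,031,474.20.
Degree of combined leverage = contribution ÷ (EBIT − I) = $5,997,274.20 ÷ $2,031,474.20 = 2.9522.
EPS therefore changes by 2.9522 × (+23.6%) = +69.7%.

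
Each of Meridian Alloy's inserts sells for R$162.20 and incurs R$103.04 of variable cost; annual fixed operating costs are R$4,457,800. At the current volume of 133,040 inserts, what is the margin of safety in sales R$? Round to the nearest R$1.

Each unit contributes R$162.20 − R$103.04 = R$59.16. Break-even units = R$4,457,800 ÷ R$59.16 = 75,351.59; break-even revenue = 75,351.59 × R$162.20 = R$12,222,027.72.
Actual sales revenue = 133,040 × R$162.20 = R$21,579,088.00.
Margin of safety = R$21,579,088.00 − R$12,222,027.72 = R$9,357,060.

R$9,357,060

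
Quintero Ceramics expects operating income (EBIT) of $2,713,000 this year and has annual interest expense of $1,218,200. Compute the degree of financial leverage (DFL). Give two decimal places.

1.81

Interest = $1,218,200.00.
Degree of financial leverage = EBIT / (EBIT − interest) = $2,713,000 / $1,494,800.00 = 1.8150.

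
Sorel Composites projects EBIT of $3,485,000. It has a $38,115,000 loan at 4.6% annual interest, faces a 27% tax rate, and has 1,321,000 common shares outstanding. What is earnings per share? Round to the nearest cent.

$0.96

Interest = $1,753,290.00, so EBT = $3,485,000 − $1,753,290.00 = $1,731,710.00.
Net income = $1,731,710.00 × (1 − 0.27) = $1,264,148.30.
EPS = $1,264,148.30 ÷ 1,321,000 = $0.96.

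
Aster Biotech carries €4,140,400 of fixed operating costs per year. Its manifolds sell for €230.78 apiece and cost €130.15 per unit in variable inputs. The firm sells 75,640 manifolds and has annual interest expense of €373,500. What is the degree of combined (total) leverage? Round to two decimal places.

Total contribution margin = 75,640 × €100.63 = €7,611,653.20.
Subtracting fixed costs: EBIT = €7,611,653.20 − €4,140,400 = €3,471,253.20. Interest = €373,500.00, so EBIT − I = €3,097,753.20.
Degree of total leverage = total CM / (EBIT − interest) = €7,611,653.20 / €3,097,753.20 = 2.4572.

2.46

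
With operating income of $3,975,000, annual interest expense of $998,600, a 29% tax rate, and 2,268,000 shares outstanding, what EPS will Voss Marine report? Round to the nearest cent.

$0.93

Pre-tax income = $3,975,000 − $998,600.00 = $2,976,400.00.
Net income = $2,976,400.00 × (1 − 0.29) = $2,113,244.00.
EPS = $2,113,244.00 ÷ 2,268,000 = $0.93.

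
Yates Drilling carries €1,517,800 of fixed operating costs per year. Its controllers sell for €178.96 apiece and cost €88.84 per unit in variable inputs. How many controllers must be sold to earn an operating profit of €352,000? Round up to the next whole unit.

20,748 controllers

Unit CM = price − variable cost = €178.96 − €88.84 = €90.12.
Units = (FC + target) / CM = (€1,517,800 + €352,000) / €90.12 = 20,747.89, so 20,748 controllers.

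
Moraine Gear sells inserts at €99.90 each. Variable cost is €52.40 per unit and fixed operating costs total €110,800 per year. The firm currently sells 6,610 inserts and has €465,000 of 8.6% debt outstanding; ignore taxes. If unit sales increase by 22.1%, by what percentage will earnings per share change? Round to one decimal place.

+42.5%

Total contribution margin = 6,610 × €47.50 = €313,975.00.
Subtracting fixed costs: EBIT = €313,975.00 − €110,800 = €203,175.00.
After interest of €39,990.00, pre-tax earnings = €163,185.00.
Degree of combined leverage = contribution ÷ (EBIT − I) = €313,975.00 ÷ €163,185.00 = 1.9240.
%ΔEPS = DCL × %ΔSales = 1.9240 × +22.1% = +42.5%.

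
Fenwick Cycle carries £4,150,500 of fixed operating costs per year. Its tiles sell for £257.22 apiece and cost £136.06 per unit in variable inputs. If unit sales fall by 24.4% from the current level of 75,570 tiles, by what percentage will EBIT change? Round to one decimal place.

Contribution at this volume is 75,570 × £121.16 = £9,156,061.20.
Operating income = contribution − fixed costs = £9,156,061.20 − £4,150,500 = £5,005,561.20.
DOL = contribution ÷ EBIT = £9,156,061.20 ÷ £5,005,561.20 = 1.8292.
So EBIT moves 1.8292 × (-24.4%) = -44.6%.

-44.6%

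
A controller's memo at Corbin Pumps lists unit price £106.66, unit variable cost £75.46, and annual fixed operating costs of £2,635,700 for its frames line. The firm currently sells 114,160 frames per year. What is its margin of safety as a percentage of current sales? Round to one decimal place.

26.0%

Unit CM = price − variable cost = £106.66 − £75.46 = £31.20. Break-even units = £2,635,700 ÷ £31.20 = 84,477.56; break-even revenue = 84,477.56 × £106.66 = £9,010,376.99.
Actual sales revenue = 114,160 × £106.66 = £12,176,305.60.
Margin of safety = (£12,176,305.60 − £9,010,376.99) ÷ £12,176,305.60 = 26.0%.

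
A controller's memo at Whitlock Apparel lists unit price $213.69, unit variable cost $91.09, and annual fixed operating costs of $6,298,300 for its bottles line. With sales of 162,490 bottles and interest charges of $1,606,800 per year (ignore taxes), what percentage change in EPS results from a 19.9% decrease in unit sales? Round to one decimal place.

-33.0%

At 162,490 units, contribution = 162,490 × $122.60 = $19,921,274.00.
Subtracting fixed costs: EBIT = $19,921,274.00 − $6,298,300 = $13,622,974.00.
After interest of $1,606,800.00, pre-tax earnings = $12,016,174.00.
DCL = total CM / (EBIT − I) = $19,921,274.00 / $12,016,174.00 = 1.6579.
%ΔEPS = DCL × %ΔSales = 1.6579 × -19.9% = -33.0%.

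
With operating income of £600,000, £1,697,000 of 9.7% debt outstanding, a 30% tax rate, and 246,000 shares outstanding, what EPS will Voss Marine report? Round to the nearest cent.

£1.24

Pre-tax income = £600,000 − £164,609.00 = £435,391.00.
Net income = £435,391.00 × (1 − 0.30) = £304,773.70.
EPS = £304,773.70 ÷ 246,000 = £1.24.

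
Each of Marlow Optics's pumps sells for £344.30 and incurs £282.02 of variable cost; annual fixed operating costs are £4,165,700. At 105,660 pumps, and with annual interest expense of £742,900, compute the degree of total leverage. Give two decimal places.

Contribution at this volume is 105,660 × £62.28 = £6,580,504.80.
Operating income = contribution − fixed costs = £6,580,504.80 − £4,165,700 = £2,414,804.80. Interest = £742,900.00, so EBIT − I = £1,671,904.80.
DCL = contribution ÷ (EBIT − I) = £6,580,504.80 ÷ £1,671,904.80 = 3.9359.

3.94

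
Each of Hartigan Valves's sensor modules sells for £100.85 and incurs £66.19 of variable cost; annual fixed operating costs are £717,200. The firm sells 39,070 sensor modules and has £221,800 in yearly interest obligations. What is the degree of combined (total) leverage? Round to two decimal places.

Total contribution margin = 39,070 × £34.66 = £1,354,166.20.
Subtracting fixed costs: EBIT = £1,354,166.20 − £717,200 = £636,966.20. Interest = £221,800.00.
DOL = £1,354,166.20 ÷ £636,966.20 = 2.1260; DFL = £636,966.20 ÷ £415,166.20 = 1.5342.
DCL = DOL × DFL = 2.1260 × 1.5342 = 3.2617.

3.26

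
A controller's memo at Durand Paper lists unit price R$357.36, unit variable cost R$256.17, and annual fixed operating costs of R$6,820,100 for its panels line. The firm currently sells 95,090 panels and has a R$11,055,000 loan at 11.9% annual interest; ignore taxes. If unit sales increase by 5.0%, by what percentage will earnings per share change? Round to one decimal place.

+32.4%

At 95,090 units, contribution = 95,090 × R$101.19 = R$9,622,157.10.
Operating income = contribution − fixed costs = R$9,622,157.10 − R$6,820,100 = R$2,802,057.10.
Interest = R$1,315,545.00, so EBIT − I = R$1,486,512.10.
Degree of combined leverage = contribution ÷ (EBIT − I) = R$9,622,157.10 ÷ R$1,486,512.10 = 6.4730.
EPS therefore changes by 6.4730 × (+5.0%) = +32.4%.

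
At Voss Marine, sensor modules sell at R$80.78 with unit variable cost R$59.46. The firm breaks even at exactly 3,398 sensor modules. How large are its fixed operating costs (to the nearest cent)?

Contribution margin per unit = R$80.78 − R$59.46 = R$21.32.
Since BE = FC / CM, FC = 3,398 × R$21.32 = R$72,445.36.

R$72,445.36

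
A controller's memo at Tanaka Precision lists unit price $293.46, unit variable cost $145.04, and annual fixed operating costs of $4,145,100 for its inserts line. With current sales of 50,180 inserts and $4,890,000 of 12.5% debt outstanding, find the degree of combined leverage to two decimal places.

2.77

At 50,180 units, contribution = 50,180 × $148.42 = $7,447,715.60.
EBIT = $7,447,715.60 − $4,145,100 = $3,302,615.60. Interest = $611,250.00.
DOL = $7,447,715.60 ÷ $3,302,615.60 = 2.2551; DFL = $3,302,615.60 ÷ $2,691,365.60 = 1.2271.
Combined leverage = 2.2551 × 1.2271 = 2.7672.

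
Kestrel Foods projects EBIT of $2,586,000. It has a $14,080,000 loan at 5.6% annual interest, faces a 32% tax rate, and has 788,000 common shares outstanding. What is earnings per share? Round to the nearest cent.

$1.55

Interest = $788,480.00, so EBT = $2,586,000 − $788,480.00 = $1,797,520.00.
Net income = $1,797,520.00 × (1 − 0.32) = $1,222,313.60.
EPS = $1,222,313.60 ÷ 788,000 = $1.55.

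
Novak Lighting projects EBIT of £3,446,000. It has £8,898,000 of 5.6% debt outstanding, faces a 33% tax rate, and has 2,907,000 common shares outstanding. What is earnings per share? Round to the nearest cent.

Interest = £498,288.00, so EBT = £3,446,000 − £498,288.00 = £2,947,712.00.
After tax at 33%: net income = £2,947,712.00 × 0.67 = £1,974,967.04.
EPS = £1,974,967.04 ÷ 2,907,000 = £0.68.

£0.68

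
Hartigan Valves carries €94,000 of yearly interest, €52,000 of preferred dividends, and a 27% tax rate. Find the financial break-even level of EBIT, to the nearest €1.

Preferred dividends are paid after tax, so their pre-tax equivalent is €52,000 ÷ (1 − 0.27) = €71,232.88.
Financial break-even EBIT = interest + D_p ÷ (1 − t) = €94,000 + €71,232.88 = €165,232.88.

€165,233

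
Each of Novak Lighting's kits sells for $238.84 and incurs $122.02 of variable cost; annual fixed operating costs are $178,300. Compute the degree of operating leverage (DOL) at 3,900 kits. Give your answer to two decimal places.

1.64

Total contribution margin = 3,900 × $116.82 = $455,598.00.
Subtracting fixed costs: EBIT = $455,598.00 − $178,300 = $277,298.00.
Degree of operating leverage = $455,598.00 / $277,298.00 = 1.6430.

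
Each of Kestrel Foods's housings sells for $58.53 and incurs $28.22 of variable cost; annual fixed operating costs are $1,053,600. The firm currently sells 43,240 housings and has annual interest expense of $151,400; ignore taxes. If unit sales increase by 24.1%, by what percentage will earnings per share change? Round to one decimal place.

Total contribution margin = 43,240 × $30.31 = $1,310,604.40.
Operating income = contribution − fixed costs = $1,310,604.40 − $1,053,600 = $257,004.40.
Interest = $151,400.00, so EBIT − I = $105,604.40.
DCL = total CM / (EBIT − I) = $1,310,604.40 / $105,604.40 = 12.4105.
EPS therefore changes by 12.4105 × (+24.1%) = +299.1%.

+299.1%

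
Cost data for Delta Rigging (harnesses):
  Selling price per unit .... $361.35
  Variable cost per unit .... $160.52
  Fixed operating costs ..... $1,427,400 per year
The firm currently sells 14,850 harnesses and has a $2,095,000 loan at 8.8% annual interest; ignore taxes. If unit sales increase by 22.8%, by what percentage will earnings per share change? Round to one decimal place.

+49.6%

At 14,850 units, contribution = 14,850 × $200.83 = $2,982,325.50.
Subtracting fixed costs: EBIT = $2,982,325.50 − $1,427,400 = $1,554,925.50.
Interest = $184,360.00, so EBIT − I = $1,370,565.50.
DCL = total CM / (EBIT − I) = $2,982,325.50 / $1,370,565.50 = 2.1760.
%ΔEPS = DCL × %ΔSales = 2.1760 × +22.8% = +49.6%.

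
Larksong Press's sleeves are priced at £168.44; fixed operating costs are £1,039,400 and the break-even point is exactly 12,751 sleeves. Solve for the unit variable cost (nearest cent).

Contribution per unit must be FC / Q = £1,039,400 / 12,751 = £81.5152.
Variable cost per unit = £168.44 − £81.5152 = £86.92.

£86.92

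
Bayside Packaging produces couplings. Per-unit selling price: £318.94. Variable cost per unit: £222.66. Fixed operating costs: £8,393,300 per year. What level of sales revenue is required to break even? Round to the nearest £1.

Contribution margin per unit = £318.94 − £222.66 = £96.28, a CM ratio of £96.28 ÷ £318.94 = 0.3019.
Break-even revenue = fixed costs × price ÷ CM = £8,393,300 × £318.94 ÷ £96.28 = £27,803,896.

£27,803,896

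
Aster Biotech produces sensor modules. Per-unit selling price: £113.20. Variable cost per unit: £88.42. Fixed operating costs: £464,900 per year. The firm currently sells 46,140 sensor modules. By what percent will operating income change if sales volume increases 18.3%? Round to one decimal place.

+30.8%

At 46,140 units, contribution = 46,140 × £24.78 = £1,143,349.20.
Operating income = contribution − fixed costs = £1,143,349.20 − £464,900 = £678,449.20.
Degree of operating leverage = £1,143,349.20 / £678,449.20 = 1.6852.
Operating income changes by 1.6852 × +18.3% = +30.8%.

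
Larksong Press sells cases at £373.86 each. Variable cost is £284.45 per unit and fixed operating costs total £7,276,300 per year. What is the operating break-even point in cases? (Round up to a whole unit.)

81,382 cases

Each unit contributes £373.86 − £284.45 = £89.41.
Break-even volume = fixed costs ÷ CM per unit = £7,276,300 ÷ £89.41 = 81,381.28, so 81,382 cases.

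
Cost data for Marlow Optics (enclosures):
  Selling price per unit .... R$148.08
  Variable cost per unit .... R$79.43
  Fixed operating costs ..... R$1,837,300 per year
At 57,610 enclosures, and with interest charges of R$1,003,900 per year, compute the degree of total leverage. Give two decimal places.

3.55

At 57,610 units, contribution = 57,610 × R$68.65 = R$3,954,926.50.
EBIT = R$3,954,926.50 − R$1,837,300 = R$2,117,626.50. Interest = R$1,003,900.00, so EBIT − I = R$1,113,726.50.
Degree of total leverage = total CM / (EBIT − interest) = R$3,954,926.50 / R$1,113,726.50 = 3.5511.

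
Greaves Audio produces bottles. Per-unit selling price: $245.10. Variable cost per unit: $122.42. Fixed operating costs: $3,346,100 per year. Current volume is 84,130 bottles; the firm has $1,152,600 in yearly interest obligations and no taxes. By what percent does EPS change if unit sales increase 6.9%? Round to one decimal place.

+12.2%

Contribution at this volume is 84,130 × $122.68 = $10,321,068.40.
Subtracting fixed costs: EBIT = $10,321,068.40 − $3,346,100 = $6,974,968.40.
After interest of $1,152,600.00, pre-tax earnings = $5,822,368.40.
DCL = total CM / (EBIT − I) = $10,321,068.40 / $5,822,368.40 = 1.7727.
%ΔEPS = DCL × %ΔSales = 1.7727 × +6.9% = +12.2%.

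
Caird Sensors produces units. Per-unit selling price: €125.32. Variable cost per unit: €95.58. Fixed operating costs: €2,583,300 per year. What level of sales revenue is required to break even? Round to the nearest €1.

€10,885,647

CM per unit = €125.32 − €95.58 = €29.74; CM ratio = €29.74 / €125.32 = 0.2373.
Break-even revenue = fixed costs × price ÷ CM = €2,583,300 × €125.32 ÷ €29.74 = €10,885,647.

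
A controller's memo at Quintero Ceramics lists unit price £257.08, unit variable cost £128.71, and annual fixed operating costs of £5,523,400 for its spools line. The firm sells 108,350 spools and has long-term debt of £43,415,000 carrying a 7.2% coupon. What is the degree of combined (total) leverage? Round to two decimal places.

Contribution at this volume is 108,350 × £128.37 = £13,908,889.50.
Operating income = contribution − fixed costs = £13,908,889.50 − £5,523,400 = £8,385,489.50. Interest = £3,125,880.00.
DOL = £13,908,889.50 ÷ £8,385,489.50 = 1.6587; DFL = £8,385,489.50 ÷ £5,259,609.50 = 1.5943.
Combined leverage = 1.6587 × 1.5943 = 2.6445.

2.64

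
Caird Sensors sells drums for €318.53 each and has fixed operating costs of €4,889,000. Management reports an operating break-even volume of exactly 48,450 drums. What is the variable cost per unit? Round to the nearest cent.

Contribution per unit must be FC / Q = €4,889,000 / 48,450 = €100.9082.
Variable cost per unit = €318.53 − €100.9082 = €217.62.

€217.62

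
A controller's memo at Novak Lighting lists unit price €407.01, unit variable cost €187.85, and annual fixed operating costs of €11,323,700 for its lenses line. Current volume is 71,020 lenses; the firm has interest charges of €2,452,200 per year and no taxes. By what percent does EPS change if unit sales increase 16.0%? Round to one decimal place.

+139.2%

Total contribution margin = 71,020 × €219.16 = €15,564,743.20.
EBIT = €15,564,743.20 − €11,323,700 = €4,241,043.20.
After interest of €2,452,200.00, pre-tax earnings = €1,788,843.20.
DCL = total CM / (EBIT − I) = €15,564,743.20 / €1,788,843.20 = 8.7010.
EPS therefore changes by 8.7010 × (+16.0%) = +139.2%.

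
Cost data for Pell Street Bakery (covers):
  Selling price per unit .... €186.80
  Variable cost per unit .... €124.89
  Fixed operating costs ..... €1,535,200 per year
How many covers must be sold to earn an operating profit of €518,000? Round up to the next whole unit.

33,165 covers

Each unit contributes €186.80 − €124.89 = €61.91.
Required volume = (fixed costs + target profit) ÷ CM = (€1,535,200 + €518,000) ÷ €61.91 = 33,164.27, so 33,165 covers.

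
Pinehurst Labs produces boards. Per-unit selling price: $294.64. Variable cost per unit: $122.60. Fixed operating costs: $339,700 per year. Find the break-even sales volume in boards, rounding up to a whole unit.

1,975 boards

Contribution margin per unit = $294.64 − $122.60 = $172.04.
Units to break even: $339,700 ÷ $172.04 = 1,974.54, rounded up to 1,975.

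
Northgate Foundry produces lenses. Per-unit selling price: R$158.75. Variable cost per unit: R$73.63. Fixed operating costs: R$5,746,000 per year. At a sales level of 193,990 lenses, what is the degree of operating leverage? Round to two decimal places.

1.53

At 193,990 units, contribution = 193,990 × R$85.12 = R$16,512,428.80.
Subtracting fixed costs: EBIT = R$16,512,428.80 − R$5,746,000 = R$10,766,428.80.
Degree of operating leverage = R$16,512,428.80 / R$10,766,428.80 = 1.5337.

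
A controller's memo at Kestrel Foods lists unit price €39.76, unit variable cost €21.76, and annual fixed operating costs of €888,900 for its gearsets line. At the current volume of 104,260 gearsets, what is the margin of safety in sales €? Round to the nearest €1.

€2,181,896

Each unit contributes €39.76 − €21.76 = €18.00. Break-even units = €888,900 ÷ €18.00 = 49,383.33; break-even revenue = 49,383.33 × €39.76 = €1,963,481.33.
Current sales = 104,260 × €39.76 = €4,145,377.60.
Margin of safety = €4,145,377.60 − €1,963,481.33 = €2,181,896.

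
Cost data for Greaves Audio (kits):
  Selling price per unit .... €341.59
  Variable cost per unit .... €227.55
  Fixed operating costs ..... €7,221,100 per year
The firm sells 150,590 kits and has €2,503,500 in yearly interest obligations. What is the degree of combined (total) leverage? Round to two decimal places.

Contribution at this volume is 150,590 × €114.04 = €17,173,283.60.
Operating income = contribution − fixed costs = €17,173,283.60 − €7,221,100 = €9,952,183.60. Interest = €2,503,500.00, so EBIT − I = €7,448,683.60.
DCL = contribution ÷ (EBIT − I) = €17,173,283.60 ÷ €7,448,683.60 = 2.3055.

2.31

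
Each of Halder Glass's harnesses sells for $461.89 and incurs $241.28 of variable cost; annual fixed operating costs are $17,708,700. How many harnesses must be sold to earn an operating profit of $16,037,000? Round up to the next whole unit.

Unit CM = price − variable cost = $461.89 − $241.28 = $220.61.
Need Q such that Q × $220.61 − $17,708,700 = $16,037,000, i.e. Q = $33,745,700 / $220.61 = 152,965.41 → 152,966.

152,966 harnesses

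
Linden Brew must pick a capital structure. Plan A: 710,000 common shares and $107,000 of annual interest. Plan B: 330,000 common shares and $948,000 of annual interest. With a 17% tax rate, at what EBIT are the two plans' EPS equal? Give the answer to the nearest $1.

$1,678,342

Set EPS_A = EPS_B: (EBIT − $107,000)(1 − 0.17) ÷ 710,000 = (EBIT − $948,000)(1 − 0.17) ÷ 330,000.
The (1 − t) factor cancels: (EBIT − 107,000) × 330,000 = (EBIT − 948,000) × 710,000.
Solving, EBIT = (948,000·710,000 − 107,000·330,000) / (710,000 − 330,000) = 637,770,000,000 / 380,000 = 1,678,342.11.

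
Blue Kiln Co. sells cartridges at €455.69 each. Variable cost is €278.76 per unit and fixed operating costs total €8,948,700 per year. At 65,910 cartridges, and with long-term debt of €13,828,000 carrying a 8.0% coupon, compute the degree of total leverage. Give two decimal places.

At 65,910 units, contribution = 65,910 × €176.93 = €11,661,456.30.
Operating income = contribution − fixed costs = €11,661,456.30 − €8,948,700 = €2,712,756.30. Interest = €1,106,240.00.
DOL = €11,661,456.30 ÷ €2,712,756.30 = 4.2987; DFL = €2,712,756.30 ÷ €1,606,516.30 = 1.6886.
DCL = DOL × DFL = 4.2987 × 1.6886 = 7.2588.

7.26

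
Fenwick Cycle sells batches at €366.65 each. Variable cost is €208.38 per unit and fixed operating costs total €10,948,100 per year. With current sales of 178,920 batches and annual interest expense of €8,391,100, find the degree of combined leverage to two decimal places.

At 178,920 units, contribution = 178,920 × €158.27 = €28,317,668.40.
EBIT = €28,317,668.40 − €10,948,100 = €17,369,568.40. Interest = €8,391,100.00, so EBIT − I = €8,978,468.40.
Degree of total leverage = total CM / (EBIT − interest) = €28,317,668.40 / €8,978,468.40 = 3.1540.

3.15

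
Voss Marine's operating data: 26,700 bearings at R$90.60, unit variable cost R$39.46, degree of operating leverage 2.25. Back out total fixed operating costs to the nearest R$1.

R$758,577

Total contribution margin = 26,700 × R$51.14 = R$1,365,438.00.
DOL = contribution / EBIT, so EBIT = R$1,365,438.00 / 2.25 = R$606,861.33.
Fixed costs = CM − EBIT = R$1,365,438.00 − R$606,861.33 = R$758,577.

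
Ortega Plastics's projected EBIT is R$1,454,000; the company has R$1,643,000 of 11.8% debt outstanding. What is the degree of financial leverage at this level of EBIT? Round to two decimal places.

Annual interest charges come to R$193,874.00.
DFL = EBIT ÷ (EBIT − I) = R$1,454,000 ÷ (R$1,454,000 − R$193,874.00) = R$1,454,000 ÷ R$1,260,126.00 = 1.1539.

1.15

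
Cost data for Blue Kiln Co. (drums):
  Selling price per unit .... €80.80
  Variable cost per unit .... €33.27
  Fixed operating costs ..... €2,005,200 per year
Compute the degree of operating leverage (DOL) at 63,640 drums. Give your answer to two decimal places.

2.97

Contribution at this volume is 63,640 × €47.53 = €3,024,809.20.
Subtracting fixed costs: EBIT = €3,024,809.20 − €2,005,200 = €1,019,609.20.
DOL = contribution ÷ EBIT = €3,024,809.20 ÷ €1,019,609.20 = 2.9666.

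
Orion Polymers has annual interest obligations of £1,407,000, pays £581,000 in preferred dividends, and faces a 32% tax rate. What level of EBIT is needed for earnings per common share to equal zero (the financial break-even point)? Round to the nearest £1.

£2,261,412

Preferred dividends are paid after tax, so their pre-tax equivalent is £581,000 ÷ (1 − 0.32) = £854,411.76.
Financial break-even EBIT = interest + D_p ÷ (1 − t) = £1,407,000 + £854,411.76 = £2,261,411.76.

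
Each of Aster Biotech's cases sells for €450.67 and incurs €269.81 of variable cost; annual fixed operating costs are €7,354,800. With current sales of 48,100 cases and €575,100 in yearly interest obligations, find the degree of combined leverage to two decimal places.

Contribution at this volume is 48,100 × €180.86 = €8,699,366.00.
Subtracting fixed costs: EBIT = €8,699,366.00 − €7,354,800 = €1,344,566.00. Interest = €575,100.00.
DOL = €8,699,366.00 ÷ €1,344,566.00 = 6.4700; DFL = €1,344,566.00 ÷ €769,466.00 = 1.7474.
DCL = DOL × DFL = 6.4700 × 1.7474 = 11.3057.

11.31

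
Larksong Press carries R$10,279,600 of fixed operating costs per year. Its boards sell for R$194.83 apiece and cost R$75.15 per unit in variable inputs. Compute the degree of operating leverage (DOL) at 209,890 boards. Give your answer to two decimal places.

At 209,890 units, contribution = 209,890 × R$119.68 = R$25,119,635.20.
Operating income = contribution − fixed costs = R$25,119,635.20 − R$10,279,600 = R$14,840,035.20.
Degree of operating leverage = R$25,119,635.20 / R$14,840,035.20 = 1.6927.

1.69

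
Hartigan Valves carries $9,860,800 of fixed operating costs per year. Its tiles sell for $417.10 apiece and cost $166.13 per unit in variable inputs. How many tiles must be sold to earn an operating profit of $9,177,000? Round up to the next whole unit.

75,857 tiles

Each unit contributes $417.10 − $166.13 = $250.97.
Need Q such that Q × $250.97 − $9,860,800 = $9,177,000, i.e. Q = $19,037,800 / $250.97 = 75,856.88 → 75,857.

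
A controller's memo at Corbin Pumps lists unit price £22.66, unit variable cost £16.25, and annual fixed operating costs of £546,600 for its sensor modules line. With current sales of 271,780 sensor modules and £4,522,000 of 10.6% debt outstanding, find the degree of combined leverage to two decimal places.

At 271,780 units, contribution = 271,780 × £6.41 = £1,742,109.80.
Subtracting fixed costs: EBIT = £1,742,109.80 − £546,600 = £1,195,509.80. Interest = £479,332.00.
DOL = £1,742,109.80 ÷ £1,195,509.80 = 1.4572; DFL = £1,195,509.80 ÷ £716,177.80 = 1.6693.
Combined leverage = 1.4572 × 1.6693 = 2.4325.

2.43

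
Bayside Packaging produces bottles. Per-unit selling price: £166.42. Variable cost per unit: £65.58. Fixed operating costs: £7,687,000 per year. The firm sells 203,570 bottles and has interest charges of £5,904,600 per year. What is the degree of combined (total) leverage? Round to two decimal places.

At 203,570 units, contribution = 203,570 × £100.84 = £20,527,998.80.
Operating income = contribution − fixed costs = £20,527,998.80 − £7,687,000 = £12,840,998.80. Interest = £5,904,600.00.
DOL = £20,527,998.80 ÷ £12,840,998.80 = 1.5986; DFL = £12,840,998.80 ÷ £6,936,398.80 = 1.8512.
DCL = DOL × DFL = 1.5986 × 1.8512 = 2.9593.

2.96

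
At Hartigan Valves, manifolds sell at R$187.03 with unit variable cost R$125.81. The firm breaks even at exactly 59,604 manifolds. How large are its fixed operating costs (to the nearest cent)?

Unit CM = price − variable cost = R$187.03 − R$125.81 = R$61.22.
Fixed costs = break-even units × CM = 59,604 × R$61.22 = R$3,648,956.88.

R$3,648,956.88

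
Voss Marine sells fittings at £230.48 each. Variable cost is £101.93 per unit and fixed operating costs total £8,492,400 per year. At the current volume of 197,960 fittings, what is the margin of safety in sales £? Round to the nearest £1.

Unit CM = price − variable cost = £230.48 − £101.93 = £128.55. Break-even units = £8,492,400 ÷ £128.55 = 66,063.01; break-even revenue = 66,063.01 × £230.48 = £15,226,202.66.
Actual sales revenue = 197,960 × £230.48 = £45,625,820.80.
Margin of safety = £45,625,820.80 − £15,226,202.66 = £30,399,618.

£30,399,618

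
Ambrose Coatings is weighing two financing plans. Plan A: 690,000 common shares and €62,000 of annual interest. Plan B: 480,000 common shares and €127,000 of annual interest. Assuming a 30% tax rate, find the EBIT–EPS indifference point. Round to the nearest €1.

At indifference, (EBIT − 62,000)(1 − t)/690,000 = (EBIT − 127,000)(1 − t)/480,000.
Cancelling (1 − t) and cross-multiplying: 480,000·(EBIT − 62,000) = 690,000·(EBIT − 127,000).
Solving, EBIT = (127,000·690,000 − 62,000·480,000) / (690,000 − 480,000) = 57,870,000,000 / 210,000 = 275,571.43.

€275,571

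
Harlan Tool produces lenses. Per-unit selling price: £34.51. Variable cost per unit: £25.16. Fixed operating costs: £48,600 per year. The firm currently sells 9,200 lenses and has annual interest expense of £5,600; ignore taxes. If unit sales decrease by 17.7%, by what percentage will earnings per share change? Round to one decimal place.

-47.8%

Total contribution margin = 9,200 × £9.35 = £86,020.00.
Operating income = contribution − fixed costs = £86,020.00 − £48,600 = £37,420.00.
Interest = £5,600.00, so EBIT − I = £31,820.00.
DCL = total CM / (EBIT − I) = £86,020.00 / £31,820.00 = 2.7033.
%ΔEPS = DCL × %ΔSales = 2.7033 × -17.7% = -47.8%.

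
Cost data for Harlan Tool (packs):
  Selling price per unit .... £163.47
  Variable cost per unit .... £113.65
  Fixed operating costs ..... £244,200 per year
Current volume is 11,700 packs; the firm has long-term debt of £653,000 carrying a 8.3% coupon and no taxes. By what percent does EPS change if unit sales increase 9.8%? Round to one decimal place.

Total contribution margin = 11,700 × £49.82 = £582,894.00.
Subtracting fixed costs: EBIT = £582,894.00 − £244,200 = £338,694.00.
Interest = £54,199.00, so EBIT − I = £284,495.00.
DCL = total CM / (EBIT − I) = £582,894.00 / £284,495.00 = 2.0489.
EPS therefore changes by 2.0489 × (+9.8%) = +20.1%.

+20.1%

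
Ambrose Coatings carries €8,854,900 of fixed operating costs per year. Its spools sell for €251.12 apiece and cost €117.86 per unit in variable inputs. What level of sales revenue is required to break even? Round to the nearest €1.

Contribution margin per unit = €251.12 − €117.86 = €133.26, a CM ratio of €133.26 ÷ €251.12 = 0.5307.
Break-even revenue = fixed costs × price ÷ CM = €8,854,900 × €251.12 ÷ €133.26 = €16,686,496.

€16,686,496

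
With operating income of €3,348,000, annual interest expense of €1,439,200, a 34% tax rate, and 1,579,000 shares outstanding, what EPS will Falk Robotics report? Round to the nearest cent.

€0.80

Pre-tax income = €3,348,000 − €1,439,200.00 = €1,908,800.00.
After tax at 34%: net income = €1,908,800.00 × 0.66 = €1,259,808.00.
Per share: €1,259,808.00 / 1,579,000 shares = €0.80.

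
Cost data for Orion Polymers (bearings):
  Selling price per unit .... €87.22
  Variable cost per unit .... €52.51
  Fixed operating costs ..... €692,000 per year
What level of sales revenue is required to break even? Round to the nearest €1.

CM per unit = €87.22 − €52.51 = €34.71; CM ratio = €34.71 / €87.22 = 0.3980.
Break-even sales = FC ÷ CM ratio = €692,000 × €87.22 / €34.71 = €1,738,872.

€1,738,872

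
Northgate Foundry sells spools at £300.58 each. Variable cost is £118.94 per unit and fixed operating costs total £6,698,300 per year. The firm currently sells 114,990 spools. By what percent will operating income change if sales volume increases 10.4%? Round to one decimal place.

+15.3%

Contribution at this volume is 114,990 × £181.64 = £20,886,783.60.
Subtracting fixed costs: EBIT = £20,886,783.60 − £6,698,300 = £14,188,483.60.
Degree of operating leverage = £20,886,783.60 / £14,188,483.60 = 1.4721.
Operating income changes by 1.4721 × +10.4% = +15.3%.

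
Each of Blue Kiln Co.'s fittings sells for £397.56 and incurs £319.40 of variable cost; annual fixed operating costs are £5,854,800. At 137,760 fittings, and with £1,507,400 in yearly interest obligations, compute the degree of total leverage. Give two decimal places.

Total contribution margin = 137,760 × £78.16 = £10,767,321.60.
EBIT = £10,767,321.60 − £5,854,800 = £4,912,521.60. Interest = £1,507,400.00, so EBIT − I = £3,405,121.60.
Degree of total leverage = total CM / (EBIT − interest) = £10,767,321.60 / £3,405,121.60 = 3.1621.

3.16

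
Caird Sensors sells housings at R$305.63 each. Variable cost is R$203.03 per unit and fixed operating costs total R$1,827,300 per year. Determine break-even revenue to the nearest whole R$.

R$5,443,252

Contribution margin per unit = R$305.63 − R$203.03 = R$102.60, a CM ratio of R$102.60 ÷ R$305.63 = 0.3357.
Break-even sales = FC ÷ CM ratio = R$1,827,300 × R$305.63 / R$102.60 = R$5,443,252.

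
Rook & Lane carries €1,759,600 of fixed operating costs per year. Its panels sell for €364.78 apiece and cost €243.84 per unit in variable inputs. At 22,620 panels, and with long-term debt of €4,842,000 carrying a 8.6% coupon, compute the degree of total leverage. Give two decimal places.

4.89

At 22,620 units, contribution = 22,620 × €120.94 = €2,735,662.80.
Operating income = contribution − fixed costs = €2,735,662.80 − €1,759,600 = €976,062.80. Interest = €416,412.00, so EBIT − I = €559,650.80.
DCL = contribution ÷ (EBIT − I) = €2,735,662.80 ÷ €559,650.80 = 4.8882.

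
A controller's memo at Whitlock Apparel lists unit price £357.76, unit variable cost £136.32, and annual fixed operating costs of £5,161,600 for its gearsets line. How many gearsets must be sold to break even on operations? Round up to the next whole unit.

Contribution margin per unit = £357.76 − £136.32 = £221.44.
Break-even Q = £5,161,600 / £221.44 = 23,309.25 → 23,310 gearsets.

23,310 gearsets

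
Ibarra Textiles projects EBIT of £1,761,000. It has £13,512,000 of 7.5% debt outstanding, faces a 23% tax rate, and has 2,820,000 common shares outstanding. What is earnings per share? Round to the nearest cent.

Pre-tax income = £1,761,000 − £1,013,400.00 = £747,600.00.
After tax at 23%: net income = £747,600.00 × 0.77 = £575,652.00.
Per share: £575,652.00 / 2,820,000 shares = £0.20.

£0.20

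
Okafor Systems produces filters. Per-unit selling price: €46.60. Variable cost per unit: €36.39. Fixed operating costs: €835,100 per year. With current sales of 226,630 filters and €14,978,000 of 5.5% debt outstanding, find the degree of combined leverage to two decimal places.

Total contribution margin = 226,630 × €10.21 = €2,313,892.30.
EBIT = €2,313,892.30 − €835,100 = €1,478,792.30. Interest = €823,790.00, so EBIT − I = €655,002.30.
DCL = contribution ÷ (EBIT − I) = €2,313,892.30 ÷ €655,002.30 = 3.5326.

3.53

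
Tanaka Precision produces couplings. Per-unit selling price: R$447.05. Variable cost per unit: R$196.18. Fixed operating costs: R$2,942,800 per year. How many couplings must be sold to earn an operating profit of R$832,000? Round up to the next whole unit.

Contribution margin per unit = R$447.05 − R$196.18 = R$250.87.
Units = (FC + target) / CM = (R$2,942,800 + R$832,000) / R$250.87 = 15,046.84, so 15,047 couplings.

15,047 couplings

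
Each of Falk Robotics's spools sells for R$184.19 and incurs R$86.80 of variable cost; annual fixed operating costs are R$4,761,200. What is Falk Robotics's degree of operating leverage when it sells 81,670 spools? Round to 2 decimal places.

At 81,670 units, contribution = 81,670 × R$97.39 = R$7,953,841.30.
Subtracting fixed costs: EBIT = R$7,953,841.30 − R$4,761,200 = R$3,192,641.30.
Degree of operating leverage = R$7,953,841.30 / R$3,192,641.30 = 2.4913.

2.49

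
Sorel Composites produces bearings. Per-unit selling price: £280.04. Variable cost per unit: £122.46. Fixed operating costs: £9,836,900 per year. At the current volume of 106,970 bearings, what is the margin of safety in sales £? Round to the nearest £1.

Unit CM = price − variable cost = £280.04 − £122.46 = £157.58. Break-even units = £9,836,900 ÷ £157.58 = 62,424.80; break-even revenue = 62,424.80 × £280.04 = £17,481,441.02.
Actual sales revenue = 106,970 × £280.04 = £29,955,878.80.
Margin of safety = £29,955,878.80 − £17,481,441.02 = £12,474,438.

£12,474,438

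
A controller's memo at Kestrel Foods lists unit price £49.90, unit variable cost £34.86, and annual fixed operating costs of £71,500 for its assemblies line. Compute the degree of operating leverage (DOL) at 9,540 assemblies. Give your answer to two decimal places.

At 9,540 units, contribution = 9,540 × £15.04 = £143,481.60.
Operating income = contribution − fixed costs = £143,481.60 − £71,500 = £71,981.60.
Degree of operating leverage = £143,481.60 / £71,981.60 = 1.9933.

1.99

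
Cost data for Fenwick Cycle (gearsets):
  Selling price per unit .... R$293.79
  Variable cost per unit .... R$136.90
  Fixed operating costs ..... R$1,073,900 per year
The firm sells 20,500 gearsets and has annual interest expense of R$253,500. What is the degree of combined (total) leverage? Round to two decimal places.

1.70

Contribution at this volume is 20,500 × R$156.89 = R$3,216,245.00.
EBIT = R$3,216,245.00 − R$1,073,900 = R$2,142,345.00. Interest = R$253,500.00, so EBIT − I = R$1,888,845.00.
Degree of total leverage = total CM / (EBIT − interest) = R$3,216,245.00 / R$1,888,845.00 = 1.7028.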